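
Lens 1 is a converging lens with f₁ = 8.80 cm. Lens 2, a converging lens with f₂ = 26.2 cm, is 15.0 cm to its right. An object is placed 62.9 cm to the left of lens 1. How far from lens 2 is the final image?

5.83 cm

Lens 1: 1/d_i1 = 1/f₁ − 1/d_o1 = 1/(8.80) − 1/(62.9) = 0.09774, so d_i1 = 10.23 cm.
The intermediate image is 10.23 cm to the right of lens 1, which is 15.0 − (10.23) = 4.770 cm to the left of lens 2, so d_o2 = +4.770 cm.
Lens 2: 1/d_i2 = 1/f₂ − 1/d_o2 = 1/(26.2) − 1/(4.770) = -0.1715, so d_i2 = -5.83 cm.
The final image is virtual, 5.83 cm to the left of lens 2 (overall magnification ≈ -0.20).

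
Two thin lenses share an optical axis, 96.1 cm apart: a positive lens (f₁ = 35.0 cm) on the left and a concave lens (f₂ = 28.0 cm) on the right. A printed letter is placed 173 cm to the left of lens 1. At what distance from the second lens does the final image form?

18.2 cm

Lens 1: 1/d_i1 = 1/f₁ − 1/d_o1 = 1/(35.0) − 1/(173) = 0.02279, so d_i1 = 43.88 cm.
The intermediate image is 43.88 cm to the right of lens 1, which is 96.1 − (43.88) = 52.22 cm to the left of lens 2, so d_o2 = +52.22 cm.
Lens 2 is diverging, so f₂ = −28.0 cm.
Lens 2: 1/d_i2 = 1/f₂ − 1/d_o2 = 1/(-28.0) − 1/(52.22) = -0.05486, so d_i2 = -18.2 cm.
The final image is virtual, 18.2 cm to the left of lens 2 (overall magnification ≈ -0.089).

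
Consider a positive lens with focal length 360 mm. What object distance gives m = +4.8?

285 mm

m = −d_i/d_o ⇒ d_i = −m·d_o.
1/f = 1/d_o + 1/d_i = 1/d_o − 1/(m·d_o) = (1 − 1/m)/d_o, so d_o = f(1 − 1/m) = (360.0)(1 − 1/(+4.8)) = 285 mm.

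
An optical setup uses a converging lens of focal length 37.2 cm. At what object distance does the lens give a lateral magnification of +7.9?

m = −d_i/d_o ⇒ d_i = −m·d_o.
1/f = 1/d_o + 1/d_i = 1/d_o − 1/(m·d_o) = (1 − 1/m)/d_o, so d_o = f(1 − 1/m) = (37.20)(1 − 1/(+7.9)) = 32.5 cm.

32.5 cm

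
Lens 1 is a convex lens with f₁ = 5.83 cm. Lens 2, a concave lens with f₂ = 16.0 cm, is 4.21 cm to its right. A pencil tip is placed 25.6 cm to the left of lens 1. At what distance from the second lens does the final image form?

Lens 1: 1/d_i1 = 1/f₁ − 1/d_o1 = 1/(5.83) − 1/(25.6) = 0.1325, so d_i1 = 7.549 cm.
The intermediate image is 7.549 cm to the right of lens 1, which lies 3.339 cm to the right of lens 2 — a virtual object — so d_o2 = −3.339 cm.
Lens 2 is diverging, so f₂ = −16.0 cm.
Lens 2: 1/d_i2 = 1/f₂ − 1/d_o2 = 1/(-16.0) − 1/(-3.339) = 0.2370, so d_i2 = 4.22 cm.
The final image is real, 4.22 cm to the right of lens 2 (overall magnification ≈ -0.37).

4.22 cm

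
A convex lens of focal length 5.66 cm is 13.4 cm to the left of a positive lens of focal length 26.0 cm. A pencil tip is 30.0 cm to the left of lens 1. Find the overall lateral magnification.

m = -0.309

Lens 1: 1/d_i1 = 1/(5.66) − 1/(30.0) = 0.1433, so d_i1 = 6.976 cm; m₁ = −d_i1/d_o1 = -0.2325.
d_o2 = 13.4 − (6.976) = 6.424 cm.
Lens 2: 1/d_i2 = 1/(26.0) − 1/(6.424) = -0.1172, so d_i2 = -8.532 cm; m₂ = −d_i2/d_o2 = +1.328.
m = m₁·m₂ = (-0.2325)(+1.328) = -0.309.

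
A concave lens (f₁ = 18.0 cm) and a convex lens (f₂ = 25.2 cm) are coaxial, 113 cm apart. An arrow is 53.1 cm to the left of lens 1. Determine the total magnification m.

m = -0.0630

f₁ = −18.0 cm (diverging).
Lens 1: 1/d_i1 = 1/(-18.0) − 1/(53.1) = -0.07439, so d_i1 = -13.44 cm; m₁ = −d_i1/d_o1 = +0.2531.
d_o2 = 113 − (-13.44) = 126.4 cm.
Lens 2: 1/d_i2 = 1/(25.2) − 1/(126.4) = 0.03177, so d_i2 = 31.48 cm; m₂ = −d_i2/d_o2 = -0.2490.
m = m₁·m₂ = (+0.2531)(-0.2490) = -0.0630.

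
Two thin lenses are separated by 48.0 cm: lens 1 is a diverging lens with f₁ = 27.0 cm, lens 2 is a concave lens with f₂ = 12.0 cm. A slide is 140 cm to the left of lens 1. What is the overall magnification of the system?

f₁ = −27.0 cm (diverging).
Lens 1: 1/d_i1 = 1/(-27.0) − 1/(140) = -0.04418, so d_i1 = -22.63 cm; m₁ = −d_i1/d_o1 = +0.1616.
d_o2 = 48.0 − (-22.63) = 70.63 cm.
f₂ = −12.0 cm (diverging).
Lens 2: 1/d_i2 = 1/(-12.0) − 1/(70.63) = -0.09749, so d_i2 = -10.26 cm; m₂ = −d_i2/d_o2 = +0.1452.
m = m₁·m₂ = (+0.1616)(+0.1452) = +0.0235.

m = +0.0235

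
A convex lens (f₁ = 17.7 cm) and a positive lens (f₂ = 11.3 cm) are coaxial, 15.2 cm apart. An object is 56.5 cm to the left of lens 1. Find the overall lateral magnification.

Lens 1: 1/d_i1 = 1/(17.7) − 1/(56.5) = 0.03880, so d_i1 = 25.77 cm; m₁ = −d_i1/d_o1 = -0.4561.
d_o2 = 15.2 − (25.77) = -10.57 cm (virtual object).
Lens 2: 1/d_i2 = 1/(11.3) − 1/(-10.57) = 0.1831, so d_i2 = 5.461 cm; m₂ = −d_i2/d_o2 = +0.5167.
m = m₁·m₂ = (-0.4561)(+0.5167) = -0.236.

m = -0.236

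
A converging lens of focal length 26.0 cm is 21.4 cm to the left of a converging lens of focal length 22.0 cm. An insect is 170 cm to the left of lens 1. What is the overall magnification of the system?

m = -0.127

Lens 1: 1/d_i1 = 1/(26.0) − 1/(170) = 0.03258, so d_i1 = 30.69 cm; m₁ = −d_i1/d_o1 = -0.1805.
d_o2 = 21.4 − (30.69) = -9.290 cm (virtual object).
Lens 2: 1/d_i2 = 1/(22.0) − 1/(-9.290) = 0.1531, so d_i2 = 6.532 cm; m₂ = −d_i2/d_o2 = +0.7031.
m = m₁·m₂ = (-0.1805)(+0.7031) = -0.127.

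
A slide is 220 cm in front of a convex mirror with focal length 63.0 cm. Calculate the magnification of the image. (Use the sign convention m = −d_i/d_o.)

For a convex mirror, f = -63.0 cm.
1/d_i = 1/f − 1/d_o = 1/(-63.00) − 1/(220) = -0.02042, so d_i = -48.98 cm.
m = −d_i/d_o = −(-48.98)/(220) = +0.223.
The image is virtual, upright and reduced, behind the mirror.

m = +0.223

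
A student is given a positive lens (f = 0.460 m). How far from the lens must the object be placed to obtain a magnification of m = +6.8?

0.392 m

m = −d_i/d_o ⇒ d_i = −m·d_o.
1/f = 1/d_o + 1/d_i = 1/d_o − 1/(m·d_o) = (1 − 1/m)/d_o, so d_o = f(1 − 1/m) = (0.4600)(1 − 1/(+6.8)) = 0.392 m.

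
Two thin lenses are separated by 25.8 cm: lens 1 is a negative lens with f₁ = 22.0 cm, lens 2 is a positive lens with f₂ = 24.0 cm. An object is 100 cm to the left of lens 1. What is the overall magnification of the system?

f₁ = −22.0 cm (diverging).
Lens 1: 1/d_i1 = 1/(-22.0) − 1/(100) = -0.05545, so d_i1 = -18.03 cm; m₁ = −d_i1/d_o1 = +0.1803.
d_o2 = 25.8 − (-18.03) = 43.83 cm.
Lens 2: 1/d_i2 = 1/(24.0) − 1/(43.83) = 0.01885, so d_i2 = 53.05 cm; m₂ = −d_i2/d_o2 = -1.210.
m = m₁·m₂ = (+0.1803)(-1.210) = -0.218.

m = -0.218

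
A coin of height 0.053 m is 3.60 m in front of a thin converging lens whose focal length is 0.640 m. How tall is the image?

0.0115 m

1/d_i = 1/f − 1/d_o = 1/(0.6400) − 1/(3.60) = 1.285, so d_i = 0.7784 m.
m = −d_i/d_o = -0.2162.
|h_i| = |m|·h_o = 0.2162 × 0.053 = 0.0115 m. The image is real, inverted and reduced, on the far side of the lens.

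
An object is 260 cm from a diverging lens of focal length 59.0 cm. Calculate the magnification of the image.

For a diverging lens, f = -59.0 cm.
1/d_i = 1/f − 1/d_o = 1/(-59.00) − 1/(260) = -0.02080, so d_i = -48.09 cm.
m = −d_i/d_o = −(-48.09)/(260) = +0.185.
The image is virtual, upright and reduced, on the same side as the object.

m = +0.185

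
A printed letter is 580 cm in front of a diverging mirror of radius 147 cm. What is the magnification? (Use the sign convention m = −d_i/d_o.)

m = +0.112

f = R/2 = 147/2 = 73.50 cm; for a diverging mirror, f = -73.50 cm.
1/d_i = 1/f − 1/d_o = 1/(-73.50) − 1/(580) = -0.01533, so d_i = -65.23 cm.
m = −d_i/d_o = −(-65.23)/(580) = +0.112.
The image is virtual, upright and reduced, behind the mirror.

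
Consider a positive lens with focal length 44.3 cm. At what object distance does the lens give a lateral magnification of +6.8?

m = −d_i/d_o ⇒ d_i = −m·d_o.
1/f = 1/d_o + 1/d_i = 1/d_o − 1/(m·d_o) = (1 − 1/m)/d_o, so d_o = f(1 − 1/m) = (44.30)(1 − 1/(+6.8)) = 37.8 cm.

37.8 cm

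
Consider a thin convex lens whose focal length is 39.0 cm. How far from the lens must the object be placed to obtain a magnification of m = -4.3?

m = −d_i/d_o ⇒ d_i = −m·d_o.
1/f = 1/d_o + 1/d_i = 1/d_o − 1/(m·d_o) = (1 − 1/m)/d_o, so d_o = f(1 − 1/m) = (39.00)(1 − 1/(-4.3)) = 48.1 cm.

48.1 cm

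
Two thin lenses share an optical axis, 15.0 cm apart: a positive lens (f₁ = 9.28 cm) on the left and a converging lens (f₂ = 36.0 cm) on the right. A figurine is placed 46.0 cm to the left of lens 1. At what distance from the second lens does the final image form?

3.72 cm

Lens 1: 1/d_i1 = 1/f₁ − 1/d_o1 = 1/(9.28) − 1/(46.0) = 0.08602, so d_i1 = 11.63 cm.
The intermediate image is 11.63 cm to the right of lens 1, which is 15.0 − (11.63) = 3.370 cm to the left of lens 2, so d_o2 = +3.370 cm.
Lens 2: 1/d_i2 = 1/f₂ − 1/d_o2 = 1/(36.0) − 1/(3.370) = -0.2690, so d_i2 = -3.72 cm.
The final image is virtual, 3.72 cm to the left of lens 2 (overall magnification ≈ -0.28).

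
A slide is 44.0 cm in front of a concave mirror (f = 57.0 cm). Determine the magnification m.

m = +4.38

1/d_i = 1/f − 1/d_o = 1/(57.00) − 1/(44.0) = -0.005183, so d_i = -192.9 cm.
m = −d_i/d_o = −(-192.9)/(44.0) = +4.38.
The image is virtual, upright and enlarged, behind the mirror.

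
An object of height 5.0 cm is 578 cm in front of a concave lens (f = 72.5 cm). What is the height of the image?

0.557 cm

For a concave lens, f = -72.5 cm.
1/d_i = 1/f − 1/d_o = 1/(-72.50) − 1/(578) = -0.01552, so d_i = -64.42 cm.
m = −d_i/d_o = +0.1115.
|h_i| = |m|·h_o = 0.1115 × 5.0 = 0.557 cm. The image is virtual, upright and reduced, on the same side as the object.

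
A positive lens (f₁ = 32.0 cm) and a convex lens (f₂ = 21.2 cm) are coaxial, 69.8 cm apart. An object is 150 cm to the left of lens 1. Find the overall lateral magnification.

m = +0.726

Lens 1: 1/d_i1 = 1/(32.0) − 1/(150) = 0.02458, so d_i1 = 40.68 cm; m₁ = −d_i1/d_o1 = -0.2712.
d_o2 = 69.8 − (40.68) = 29.12 cm.
Lens 2: 1/d_i2 = 1/(21.2) − 1/(29.12) = 0.01283, so d_i2 = 77.95 cm; m₂ = −d_i2/d_o2 = -2.677.
m = m₁·m₂ = (-0.2712)(-2.677) = +0.726.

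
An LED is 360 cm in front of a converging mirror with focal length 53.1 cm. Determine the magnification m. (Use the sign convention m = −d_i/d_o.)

m = -0.173

1/d_i = 1/f − 1/d_o = 1/(53.10) − 1/(360) = 0.01605, so d_i = 62.29 cm.
m = −d_i/d_o = −(62.29)/(360) = -0.173.
The image is real, inverted and reduced, in front of the mirror.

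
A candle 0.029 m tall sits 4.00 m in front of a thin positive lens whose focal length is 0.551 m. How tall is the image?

0.00463 m

1/d_i = 1/f − 1/d_o = 1/(0.5510) − 1/(4.00) = 1.565, so d_i = 0.6390 m.
m = −d_i/d_o = -0.1598.
|h_i| = |m|·h_o = 0.1598 × 0.029 = 0.00463 m. The image is real, inverted and reduced, on the far side of the lens.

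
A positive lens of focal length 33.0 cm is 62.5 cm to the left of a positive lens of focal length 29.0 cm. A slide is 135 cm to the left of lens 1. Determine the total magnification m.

Lens 1: 1/d_i1 = 1/(33.0) − 1/(135) = 0.02290, so d_i1 = 43.68 cm; m₁ = −d_i1/d_o1 = -0.3236.
d_o2 = 62.5 − (43.68) = 18.82 cm.
Lens 2: 1/d_i2 = 1/(29.0) − 1/(18.82) = -0.01865, so d_i2 = -53.61 cm; m₂ = −d_i2/d_o2 = +2.849.
m = m₁·m₂ = (-0.3236)(+2.849) = -0.922.

m = -0.922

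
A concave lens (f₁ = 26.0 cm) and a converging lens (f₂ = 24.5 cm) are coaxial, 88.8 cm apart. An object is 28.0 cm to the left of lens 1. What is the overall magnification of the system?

f₁ = −26.0 cm (diverging).
Lens 1: 1/d_i1 = 1/(-26.0) − 1/(28.0) = -0.07418, so d_i1 = -13.48 cm; m₁ = −d_i1/d_o1 = +0.4814.
d_o2 = 88.8 − (-13.48) = 102.3 cm.
Lens 2: 1/d_i2 = 1/(24.5) − 1/(102.3) = 0.03104, so d_i2 = 32.22 cm; m₂ = −d_i2/d_o2 = -0.3149.
m = m₁·m₂ = (+0.4814)(-0.3149) = -0.152.

m = -0.152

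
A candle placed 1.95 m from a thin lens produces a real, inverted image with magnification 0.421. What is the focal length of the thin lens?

m = −d_i/d_o ⇒ d_i = −m·d_o = −(-0.421)·(1.95) = 0.8209 m.
1/f = 1/d_o + 1/d_i = 1/(1.95) + 1/(0.8209) = 1.731, so f = 0.578 m.
Since f is positive, the thin lens is converging.

f = 0.578 m (converging)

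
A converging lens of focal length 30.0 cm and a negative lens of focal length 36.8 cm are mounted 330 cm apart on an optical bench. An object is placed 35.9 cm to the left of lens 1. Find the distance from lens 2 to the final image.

Lens 1: 1/d_i1 = 1/f₁ − 1/d_o1 = 1/(30.0) − 1/(35.9) = 0.005478, so d_i1 = 182.5 cm.
The intermediate image is 182.5 cm to the right of lens 1, which is 330 − (182.5) = 147.5 cm to the left of lens 2, so d_o2 = +147.5 cm.
Lens 2 is diverging, so f₂ = −36.8 cm.
Lens 2: 1/d_i2 = 1/f₂ − 1/d_o2 = 1/(-36.8) − 1/(147.5) = -0.03395, so d_i2 = -29.5 cm.
The final image is virtual, 29.5 cm to the left of lens 2 (overall magnification ≈ -1.0).

29.5 cm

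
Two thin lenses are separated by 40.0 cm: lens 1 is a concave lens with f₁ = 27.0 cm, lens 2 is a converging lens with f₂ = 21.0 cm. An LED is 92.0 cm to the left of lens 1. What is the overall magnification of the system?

f₁ = −27.0 cm (diverging).
Lens 1: 1/d_i1 = 1/(-27.0) − 1/(92.0) = -0.04791, so d_i1 = -20.87 cm; m₁ = −d_i1/d_o1 = +0.2268.
d_o2 = 40.0 − (-20.87) = 60.87 cm.
Lens 2: 1/d_i2 = 1/(21.0) − 1/(60.87) = 0.03119, so d_i2 = 32.06 cm; m₂ = −d_i2/d_o2 = -0.5267.
m = m₁·m₂ = (+0.2268)(-0.5267) = -0.119.

m = -0.119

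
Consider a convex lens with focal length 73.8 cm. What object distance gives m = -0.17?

508 cm

m = −d_i/d_o ⇒ d_i = −m·d_o.
1/f = 1/d_o + 1/d_i = 1/d_o − 1/(m·d_o) = (1 − 1/m)/d_o, so d_o = f(1 − 1/m) = (73.80)(1 − 1/(-0.17)) = 508 cm.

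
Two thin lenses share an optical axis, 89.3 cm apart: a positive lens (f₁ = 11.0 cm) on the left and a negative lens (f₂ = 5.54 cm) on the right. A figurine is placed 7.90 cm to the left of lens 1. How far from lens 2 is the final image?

Lens 1: 1/d_i1 = 1/f₁ − 1/d_o1 = 1/(11.0) − 1/(7.90) = -0.03567, so d_i1 = -28.03 cm.
The intermediate image is 28.03 cm to the left of lens 1 (virtual), which is 89.3 − (-28.03) = 117.3 cm to the left of lens 2, so d_o2 = +117.3 cm.
Lens 2 is diverging, so f₂ = −5.54 cm.
Lens 2: 1/d_i2 = 1/f₂ − 1/d_o2 = 1/(-5.54) − 1/(117.3) = -0.1890, so d_i2 = -5.29 cm.
The final image is virtual, 5.29 cm to the left of lens 2 (overall magnification ≈ 0.16).

5.29 cm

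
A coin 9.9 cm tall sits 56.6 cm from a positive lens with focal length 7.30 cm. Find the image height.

1.47 cm

1/d_i = 1/f − 1/d_o = 1/(7.300) − 1/(56.6) = 0.1193, so d_i = 8.381 cm.
m = −d_i/d_o = -0.1481.
|h_i| = |m|·h_o = 0.1481 × 9.9 = 1.47 cm. The image is real, inverted and reduced, on the far side of the lens.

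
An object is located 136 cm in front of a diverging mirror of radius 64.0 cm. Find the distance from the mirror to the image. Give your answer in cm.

f = R/2 = 64.0/2 = 32.00 cm; for a diverging mirror, f = -32.00 cm.
Mirror equation: 1/v = 1/f − 1/u = 1/(-32.00) − 1/(136) = -0.03125 − 0.007353 = -0.03860, so v = -25.9 cm.
The image is virtual, upright and reduced, behind the mirror.

25.9 cm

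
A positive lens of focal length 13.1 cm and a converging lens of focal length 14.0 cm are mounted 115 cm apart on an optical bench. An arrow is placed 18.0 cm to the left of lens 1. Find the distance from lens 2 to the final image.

17.7 cm

Lens 1: 1/d_i1 = 1/f₁ − 1/d_o1 = 1/(13.1) − 1/(18.0) = 0.02078, so d_i1 = 48.12 cm.
The intermediate image is 48.12 cm to the right of lens 1, which is 115 − (48.12) = 66.88 cm to the left of lens 2, so d_o2 = +66.88 cm.
Lens 2: 1/d_i2 = 1/f₂ − 1/d_o2 = 1/(14.0) − 1/(66.88) = 0.05648, so d_i2 = 17.7 cm.
The final image is real, 17.7 cm to the right of lens 2 (overall magnification ≈ 0.71).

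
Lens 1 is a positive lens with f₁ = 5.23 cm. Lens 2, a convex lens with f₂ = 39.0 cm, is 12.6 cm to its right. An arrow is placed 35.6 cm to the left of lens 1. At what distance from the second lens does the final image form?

Lens 1: 1/d_i1 = 1/f₁ − 1/d_o1 = 1/(5.23) − 1/(35.6) = 0.1631, so d_i1 = 6.131 cm.
The intermediate image is 6.131 cm to the right of lens 1, which is 12.6 − (6.131) = 6.469 cm to the left of lens 2, so d_o2 = +6.469 cm.
Lens 2: 1/d_i2 = 1/f₂ − 1/d_o2 = 1/(39.0) − 1/(6.469) = -0.1289, so d_i2 = -7.76 cm.
The final image is virtual, 7.76 cm to the left of lens 2 (overall magnification ≈ -0.21).

7.76 cm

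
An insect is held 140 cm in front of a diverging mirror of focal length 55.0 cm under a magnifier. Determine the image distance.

39.5 cm

For a diverging mirror, f = -55.0 cm.
Mirror equation: 1/v = 1/f − 1/u = 1/(-55.00) − 1/(140) = -0.01818 − 0.007143 = -0.02532, so v = -39.5 cm.
The image is virtual, upright and reduced, behind the mirror.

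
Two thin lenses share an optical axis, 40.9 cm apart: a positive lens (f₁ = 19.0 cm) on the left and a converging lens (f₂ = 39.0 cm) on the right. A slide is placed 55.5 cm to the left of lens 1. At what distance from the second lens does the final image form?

Lens 1: 1/d_i1 = 1/f₁ − 1/d_o1 = 1/(19.0) − 1/(55.5) = 0.03461, so d_i1 = 28.89 cm.
The intermediate image is 28.89 cm to the right of lens 1, which is 40.9 − (28.89) = 12.01 cm to the left of lens 2, so d_o2 = +12.01 cm.
Lens 2: 1/d_i2 = 1/f₂ − 1/d_o2 = 1/(39.0) − 1/(12.01) = -0.05762, so d_i2 = -17.4 cm.
The final image is virtual, 17.4 cm to the left of lens 2 (overall magnification ≈ -0.75).

17.4 cm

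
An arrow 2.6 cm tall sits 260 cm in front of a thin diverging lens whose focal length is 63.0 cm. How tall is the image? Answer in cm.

0.507 cm

For a diverging lens, f = -63.0 cm.
1/d_i = 1/f − 1/d_o = 1/(-63.00) − 1/(260) = -0.01972, so d_i = -50.71 cm.
m = −d_i/d_o = +0.1950.
|h_i| = |m|·h_o = 0.1950 × 2.6 = 0.507 cm. The image is virtual, upright and reduced, on the same side as the object.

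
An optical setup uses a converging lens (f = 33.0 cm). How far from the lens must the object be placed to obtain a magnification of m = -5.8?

38.7 cm

m = −d_i/d_o ⇒ d_i = −m·d_o.
1/f = 1/d_o + 1/d_i = 1/d_o − 1/(m·d_o) = (1 − 1/m)/d_o, so d_o = f(1 − 1/m) = (33.00)(1 − 1/(-5.8)) = 38.7 cm.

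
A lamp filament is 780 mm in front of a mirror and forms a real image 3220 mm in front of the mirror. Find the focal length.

f = 628 mm (concave)

Real image ⇒ d_i = +3220 mm.
1/f = 1/d_o + 1/d_i = 1/(780) + 1/(3220) = 0.001593, so f = 628 mm.
Since f is positive, the mirror is concave.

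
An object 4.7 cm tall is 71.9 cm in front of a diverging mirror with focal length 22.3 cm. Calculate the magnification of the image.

For a diverging mirror, f = -22.3 cm.
1/d_i = 1/f − 1/d_o = 1/(-22.30) − 1/(71.9) = -0.05875, so d_i = -17.02 cm.
m = −d_i/d_o = −(-17.02)/(71.9) = +0.237.
The image is virtual, upright and reduced, behind the mirror.

m = +0.237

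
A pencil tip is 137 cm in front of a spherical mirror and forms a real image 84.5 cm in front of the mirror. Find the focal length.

f = 52.3 cm (concave)

Real image ⇒ d_i = +84.5 cm.
1/f = 1/d_o + 1/d_i = 1/(137) + 1/(84.5) = 0.01913, so f = 52.3 cm.
Since f is positive, the spherical mirror is concave.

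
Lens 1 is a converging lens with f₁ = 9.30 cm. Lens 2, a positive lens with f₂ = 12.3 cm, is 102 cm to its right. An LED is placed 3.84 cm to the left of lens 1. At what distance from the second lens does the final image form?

13.9 cm

Lens 1: 1/d_i1 = 1/f₁ − 1/d_o1 = 1/(9.30) − 1/(3.84) = -0.1529, so d_i1 = -6.541 cm.
The intermediate image is 6.541 cm to the left of lens 1 (virtual), which is 102 − (-6.541) = 108.5 cm to the left of lens 2, so d_o2 = +108.5 cm.
Lens 2: 1/d_i2 = 1/f₂ − 1/d_o2 = 1/(12.3) − 1/(108.5) = 0.07208, so d_i2 = 13.9 cm.
The final image is real, 13.9 cm to the right of lens 2 (overall magnification ≈ -0.22).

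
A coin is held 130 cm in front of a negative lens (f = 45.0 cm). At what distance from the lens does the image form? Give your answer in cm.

33.4 cm

For a negative lens, f = -45.0 cm.
Thin-lens equation: 1/d_i = 1/f − 1/d_o = 1/(-45.00) − 1/(130) = -0.02222 − 0.007692 = -0.02991, so d_i = -33.4 cm.
The image is virtual, upright and reduced, on the same side as the object.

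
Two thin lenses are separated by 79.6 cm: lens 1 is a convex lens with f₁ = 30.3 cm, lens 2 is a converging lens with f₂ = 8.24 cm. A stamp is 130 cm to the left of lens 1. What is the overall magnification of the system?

m = +0.0786

Lens 1: 1/d_i1 = 1/(30.3) − 1/(130) = 0.02531, so d_i1 = 39.51 cm; m₁ = −d_i1/d_o1 = -0.3039.
d_o2 = 79.6 − (39.51) = 40.09 cm.
Lens 2: 1/d_i2 = 1/(8.24) − 1/(40.09) = 0.09642, so d_i2 = 10.37 cm; m₂ = −d_i2/d_o2 = -0.2587.
m = m₁·m₂ = (-0.3039)(-0.2587) = +0.0786.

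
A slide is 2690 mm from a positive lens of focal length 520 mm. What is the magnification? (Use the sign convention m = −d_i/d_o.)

1/d_i = 1/f − 1/d_o = 1/(520.0) − 1/(2690) = 0.001551, so d_i = 644.6 mm.
m = −d_i/d_o = −(644.6)/(2690) = -0.240.
The image is real, inverted and reduced, on the far side of the lens.

m = -0.240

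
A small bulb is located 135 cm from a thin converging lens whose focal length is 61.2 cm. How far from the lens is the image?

112 cm

Lens equation: 1/d_i = 1/f − 1/d_o = 1/(61.20) − 1/(135) = 0.01634 − 0.007407 = 0.008932, so d_i = 112 cm.
The image is real, inverted and reduced, on the far side of the lens.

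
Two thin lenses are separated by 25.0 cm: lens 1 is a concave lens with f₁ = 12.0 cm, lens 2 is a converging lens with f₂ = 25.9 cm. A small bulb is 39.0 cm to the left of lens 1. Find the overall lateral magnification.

m = -0.736

f₁ = −12.0 cm (diverging).
Lens 1: 1/d_i1 = 1/(-12.0) − 1/(39.0) = -0.1090, so d_i1 = -9.176 cm; m₁ = −d_i1/d_o1 = +0.2353.
d_o2 = 25.0 − (-9.176) = 34.18 cm.
Lens 2: 1/d_i2 = 1/(25.9) − 1/(34.18) = 0.009353, so d_i2 = 106.9 cm; m₂ = −d_i2/d_o2 = -3.128.
m = m₁·m₂ = (+0.2353)(-3.128) = -0.736.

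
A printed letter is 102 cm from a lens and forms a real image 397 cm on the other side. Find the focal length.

f = 81.2 cm (converging)

Real image ⇒ d_i = +397 cm.
1/f = 1/d_o + 1/d_i = 1/(102) + 1/(397) = 0.01232, so f = 81.2 cm.
Since f is positive, the lens is converging.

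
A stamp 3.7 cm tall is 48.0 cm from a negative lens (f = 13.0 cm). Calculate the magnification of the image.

m = +0.213

For a negative lens, f = -13.0 cm.
1/d_i = 1/f − 1/d_o = 1/(-13.00) − 1/(48.0) = -0.09776, so d_i = -10.23 cm.
m = −d_i/d_o = −(-10.23)/(48.0) = +0.213.
The image is virtual, upright and reduced, on the same side as the object.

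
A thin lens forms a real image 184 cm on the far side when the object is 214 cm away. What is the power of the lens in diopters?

d_i = +184 cm.
1/f = 1/d_o + 1/d_i = 1/(214) + 1/(184) = 0.01011 cm⁻¹.
f = 98.93 cm = 0.9893 m, so P = 1/f = +1.01 D.

P = +1.01 D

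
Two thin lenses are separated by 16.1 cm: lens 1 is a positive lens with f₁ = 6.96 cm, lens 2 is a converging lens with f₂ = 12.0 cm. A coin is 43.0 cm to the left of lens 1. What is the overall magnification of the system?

m = -0.551

Lens 1: 1/d_i1 = 1/(6.96) − 1/(43.0) = 0.1204, so d_i1 = 8.304 cm; m₁ = −d_i1/d_o1 = -0.1931.
d_o2 = 16.1 − (8.304) = 7.796 cm.
Lens 2: 1/d_i2 = 1/(12.0) − 1/(7.796) = -0.04494, so d_i2 = -22.25 cm; m₂ = −d_i2/d_o2 = +2.854.
m = m₁·m₂ = (-0.1931)(+2.854) = -0.551.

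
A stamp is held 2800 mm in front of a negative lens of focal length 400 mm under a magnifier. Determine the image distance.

350 mm

For a negative lens, f = -400 mm.
Lens equation: 1/v = 1/f − 1/u = 1/(-400.0) − 1/(2800) = -0.002500 − 0.0003571 = -0.002857, so v = -350 mm.
The image is virtual, upright and reduced, on the same side as the object.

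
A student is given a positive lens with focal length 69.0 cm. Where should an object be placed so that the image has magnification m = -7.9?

m = −d_i/d_o ⇒ d_i = −m·d_o.
1/f = 1/d_o + 1/d_i = 1/d_o − 1/(m·d_o) = (1 − 1/m)/d_o, so d_o = f(1 − 1/m) = (69.00)(1 − 1/(-7.9)) = 77.7 cm.

77.7 cm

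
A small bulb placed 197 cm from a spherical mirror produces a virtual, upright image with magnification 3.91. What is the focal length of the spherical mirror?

m = −d_i/d_o ⇒ d_i = −m·d_o = −(+3.91)·(197) = -770.3 cm.
1/f = 1/d_o + 1/d_i = 1/(197) + 1/(-770.3) = 0.003778, so f = 265 cm.
Since f is positive, the spherical mirror is concave.

f = 265 cm (concave)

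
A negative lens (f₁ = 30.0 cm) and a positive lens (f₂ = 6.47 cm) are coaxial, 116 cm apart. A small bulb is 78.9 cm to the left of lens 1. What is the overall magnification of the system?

m = -0.0136

f₁ = −30.0 cm (diverging).
Lens 1: 1/d_i1 = 1/(-30.0) − 1/(78.9) = -0.04601, so d_i1 = -21.74 cm; m₁ = −d_i1/d_o1 = +0.2755.
d_o2 = 116 − (-21.74) = 137.7 cm.
Lens 2: 1/d_i2 = 1/(6.47) − 1/(137.7) = 0.1473, so d_i2 = 6.789 cm; m₂ = −d_i2/d_o2 = -0.04930.
m = m₁·m₂ = (+0.2755)(-0.04930) = -0.0136.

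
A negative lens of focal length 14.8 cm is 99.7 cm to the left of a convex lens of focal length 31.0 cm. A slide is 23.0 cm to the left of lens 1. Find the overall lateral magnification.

m = -0.156

f₁ = −14.8 cm (diverging).
Lens 1: 1/d_i1 = 1/(-14.8) − 1/(23.0) = -0.1110, so d_i1 = -9.005 cm; m₁ = −d_i1/d_o1 = +0.3915.
d_o2 = 99.7 − (-9.005) = 108.7 cm.
Lens 2: 1/d_i2 = 1/(31.0) − 1/(108.7) = 0.02306, so d_i2 = 43.37 cm; m₂ = −d_i2/d_o2 = -0.3990.
m = m₁·m₂ = (+0.3915)(-0.3990) = -0.156.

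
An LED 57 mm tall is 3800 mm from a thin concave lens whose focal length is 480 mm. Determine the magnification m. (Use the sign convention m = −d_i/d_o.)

For a concave lens, f = -480 mm.
1/d_i = 1/f − 1/d_o = 1/(-480.0) − 1/(3800) = -0.002346, so d_i = -426.2 mm.
m = −d_i/d_o = −(-426.2)/(3800) = +0.112.
The image is virtual, upright and reduced, on the same side as the object.

m = +0.112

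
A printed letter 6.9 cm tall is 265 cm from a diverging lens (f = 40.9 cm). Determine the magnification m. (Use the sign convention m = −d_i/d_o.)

m = +0.134

For a diverging lens, f = -40.9 cm.
1/d_i = 1/f − 1/d_o = 1/(-40.90) − 1/(265) = -0.02822, so d_i = -35.43 cm.
m = −d_i/d_o = −(-35.43)/(265) = +0.134.
The image is virtual, upright and reduced, on the same side as the object.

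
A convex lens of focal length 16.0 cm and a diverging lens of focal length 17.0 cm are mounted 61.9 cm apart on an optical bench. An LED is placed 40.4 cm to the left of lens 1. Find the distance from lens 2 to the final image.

11.5 cm

Lens 1: 1/d_i1 = 1/f₁ − 1/d_o1 = 1/(16.0) − 1/(40.4) = 0.03775, so d_i1 = 26.49 cm.
The intermediate image is 26.49 cm to the right of lens 1, which is 61.9 − (26.49) = 35.41 cm to the left of lens 2, so d_o2 = +35.41 cm.
Lens 2 is diverging, so f₂ = −17.0 cm.
Lens 2: 1/d_i2 = 1/f₂ − 1/d_o2 = 1/(-17.0) − 1/(35.41) = -0.08706, so d_i2 = -11.5 cm.
The final image is virtual, 11.5 cm to the left of lens 2 (overall magnification ≈ -0.21).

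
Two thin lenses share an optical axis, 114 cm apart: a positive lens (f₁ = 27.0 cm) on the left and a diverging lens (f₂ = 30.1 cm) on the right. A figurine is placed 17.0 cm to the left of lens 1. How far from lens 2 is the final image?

Lens 1: 1/d_i1 = 1/f₁ − 1/d_o1 = 1/(27.0) − 1/(17.0) = -0.02179, so d_i1 = -45.90 cm.
The intermediate image is 45.90 cm to the left of lens 1 (virtual), which is 114 − (-45.90) = 159.9 cm to the left of lens 2, so d_o2 = +159.9 cm.
Lens 2 is diverging, so f₂ = −30.1 cm.
Lens 2: 1/d_i2 = 1/f₂ − 1/d_o2 = 1/(-30.1) − 1/(159.9) = -0.03948, so d_i2 = -25.3 cm.
The final image is virtual, 25.3 cm to the left of lens 2 (overall magnification ≈ 0.43).

25.3 cm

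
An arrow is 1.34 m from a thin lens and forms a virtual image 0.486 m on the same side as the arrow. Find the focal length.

Virtual image ⇒ d_i = −0.486 m.
1/f = 1/d_o + 1/d_i = 1/(1.34) + 1/(-0.486) = -1.311, so f = -0.763 m.
Since f is negative, the thin lens is diverging.

f = -0.763 m (diverging)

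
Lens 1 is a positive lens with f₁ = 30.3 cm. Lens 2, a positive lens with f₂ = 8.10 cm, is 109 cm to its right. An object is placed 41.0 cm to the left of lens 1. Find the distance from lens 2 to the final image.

3.78 cm

Lens 1: 1/d_i1 = 1/f₁ − 1/d_o1 = 1/(30.3) − 1/(41.0) = 0.008613, so d_i1 = 116.1 cm.
The intermediate image is 116.1 cm to the right of lens 1, which lies 7.100 cm to the right of lens 2 — a virtual object — so d_o2 = −7.100 cm.
Lens 2: 1/d_i2 = 1/f₂ − 1/d_o2 = 1/(8.10) − 1/(-7.100) = 0.2643, so d_i2 = 3.78 cm.
The final image is real, 3.78 cm to the right of lens 2 (overall magnification ≈ -1.5).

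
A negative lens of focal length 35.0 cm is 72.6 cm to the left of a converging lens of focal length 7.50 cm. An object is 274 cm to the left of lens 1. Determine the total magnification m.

m = -0.00884

f₁ = −35.0 cm (diverging).
Lens 1: 1/d_i1 = 1/(-35.0) − 1/(274) = -0.03222, so d_i1 = -31.04 cm; m₁ = −d_i1/d_o1 = +0.1133.
d_o2 = 72.6 − (-31.04) = 103.6 cm.
Lens 2: 1/d_i2 = 1/(7.50) − 1/(103.6) = 0.1237, so d_i2 = 8.085 cm; m₂ = −d_i2/d_o2 = -0.07804.
m = m₁·m₂ = (+0.1133)(-0.07804) = -0.00884.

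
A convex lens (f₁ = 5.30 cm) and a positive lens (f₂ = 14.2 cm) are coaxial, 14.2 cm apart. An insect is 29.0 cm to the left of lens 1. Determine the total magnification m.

m = -0.490

Lens 1: 1/d_i1 = 1/(5.30) − 1/(29.0) = 0.1542, so d_i1 = 6.485 cm; m₁ = −d_i1/d_o1 = -0.2236.
d_o2 = 14.2 − (6.485) = 7.715 cm.
Lens 2: 1/d_i2 = 1/(14.2) − 1/(7.715) = -0.05920, so d_i2 = -16.89 cm; m₂ = −d_i2/d_o2 = +2.190.
m = m₁·m₂ = (-0.2236)(+2.190) = -0.490.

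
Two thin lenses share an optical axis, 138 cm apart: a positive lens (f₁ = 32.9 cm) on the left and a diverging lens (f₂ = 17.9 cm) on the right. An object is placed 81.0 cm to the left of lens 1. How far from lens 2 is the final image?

14.7 cm

Lens 1: 1/d_i1 = 1/f₁ − 1/d_o1 = 1/(32.9) − 1/(81.0) = 0.01805, so d_i1 = 55.40 cm.
The intermediate image is 55.40 cm to the right of lens 1, which is 138 − (55.40) = 82.60 cm to the left of lens 2, so d_o2 = +82.60 cm.
Lens 2 is diverging, so f₂ = −17.9 cm.
Lens 2: 1/d_i2 = 1/f₂ − 1/d_o2 = 1/(-17.9) − 1/(82.60) = -0.06797, so d_i2 = -14.7 cm.
The final image is virtual, 14.7 cm to the left of lens 2 (overall magnification ≈ -0.12).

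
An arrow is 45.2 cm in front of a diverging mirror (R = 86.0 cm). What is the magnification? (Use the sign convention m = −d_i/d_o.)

f = R/2 = 86.0/2 = 43.00 cm; for a diverging mirror, f = -43.00 cm.
1/d_i = 1/f − 1/d_o = 1/(-43.00) − 1/(45.2) = -0.04538, so d_i = -22.04 cm.
m = −d_i/d_o = −(-22.04)/(45.2) = +0.488.
The image is virtual, upright and reduced, behind the mirror.

m = +0.488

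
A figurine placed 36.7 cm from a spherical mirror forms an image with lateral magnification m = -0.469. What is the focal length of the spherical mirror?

f = 11.7 cm (concave)

m = −d_i/d_o ⇒ d_i = −m·d_o = −(-0.469)·(36.7) = 17.21 cm.
1/f = 1/d_o + 1/d_i = 1/(36.7) + 1/(17.21) = 0.08535, so f = 11.7 cm.
Since f is positive, the spherical mirror is concave.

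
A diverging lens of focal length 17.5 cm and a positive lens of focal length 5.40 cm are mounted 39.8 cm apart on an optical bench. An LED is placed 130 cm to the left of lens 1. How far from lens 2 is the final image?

Lens 1 is diverging, so f₁ = −17.5 cm.
Lens 1: 1/d_i1 = 1/f₁ − 1/d_o1 = 1/(-17.5) − 1/(130) = -0.06484, so d_i1 = -15.42 cm.
The intermediate image is 15.42 cm to the left of lens 1 (virtual), which is 39.8 − (-15.42) = 55.22 cm to the left of lens 2, so d_o2 = +55.22 cm.
Lens 2: 1/d_i2 = 1/f₂ − 1/d_o2 = 1/(5.40) − 1/(55.22) = 0.1671, so d_i2 = 5.99 cm.
The final image is real, 5.99 cm to the right of lens 2 (overall magnification ≈ -0.013).

5.99 cm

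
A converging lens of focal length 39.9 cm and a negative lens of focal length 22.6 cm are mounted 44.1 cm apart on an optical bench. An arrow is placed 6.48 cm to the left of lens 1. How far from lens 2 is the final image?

15.7 cm

Lens 1: 1/d_i1 = 1/f₁ − 1/d_o1 = 1/(39.9) − 1/(6.48) = -0.1293, so d_i1 = -7.736 cm.
The intermediate image is 7.736 cm to the left of lens 1 (virtual), which is 44.1 − (-7.736) = 51.84 cm to the left of lens 2, so d_o2 = +51.84 cm.
Lens 2 is diverging, so f₂ = −22.6 cm.
Lens 2: 1/d_i2 = 1/f₂ − 1/d_o2 = 1/(-22.6) − 1/(51.84) = -0.06354, so d_i2 = -15.7 cm.
The final image is virtual, 15.7 cm to the left of lens 2 (overall magnification ≈ 0.36).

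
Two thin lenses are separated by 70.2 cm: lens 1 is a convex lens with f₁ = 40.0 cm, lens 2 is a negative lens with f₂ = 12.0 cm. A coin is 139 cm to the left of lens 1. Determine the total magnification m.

m = -0.186

Lens 1: 1/d_i1 = 1/(40.0) − 1/(139) = 0.01781, so d_i1 = 56.16 cm; m₁ = −d_i1/d_o1 = -0.4040.
d_o2 = 70.2 − (56.16) = 14.04 cm.
f₂ = −12.0 cm (diverging).
Lens 2: 1/d_i2 = 1/(-12.0) − 1/(14.04) = -0.1546, so d_i2 = -6.470 cm; m₂ = −d_i2/d_o2 = +0.4608.
m = m₁·m₂ = (-0.4040)(+0.4608) = -0.186.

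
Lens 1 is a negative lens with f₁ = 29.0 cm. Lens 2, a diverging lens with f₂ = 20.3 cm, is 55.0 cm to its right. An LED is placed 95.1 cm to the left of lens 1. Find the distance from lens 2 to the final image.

Lens 1 is diverging, so f₁ = −29.0 cm.
Lens 1: 1/d_i1 = 1/f₁ − 1/d_o1 = 1/(-29.0) − 1/(95.1) = -0.04500, so d_i1 = -22.22 cm.
The intermediate image is 22.22 cm to the left of lens 1 (virtual), which is 55.0 − (-22.22) = 77.22 cm to the left of lens 2, so d_o2 = +77.22 cm.
Lens 2 is diverging, so f₂ = −20.3 cm.
Lens 2: 1/d_i2 = 1/f₂ − 1/d_o2 = 1/(-20.3) − 1/(77.22) = -0.06221, so d_i2 = -16.1 cm.
The final image is virtual, 16.1 cm to the left of lens 2 (overall magnification ≈ 0.049).

16.1 cm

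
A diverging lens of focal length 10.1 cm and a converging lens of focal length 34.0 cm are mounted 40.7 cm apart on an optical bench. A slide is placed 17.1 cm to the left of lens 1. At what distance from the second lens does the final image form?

Lens 1 is diverging, so f₁ = −10.1 cm.
Lens 1: 1/d_i1 = 1/f₁ − 1/d_o1 = 1/(-10.1) − 1/(17.1) = -0.1575, so d_i1 = -6.350 cm.
The intermediate image is 6.350 cm to the left of lens 1 (virtual), which is 40.7 − (-6.350) = 47.05 cm to the left of lens 2, so d_o2 = +47.05 cm.
Lens 2: 1/d_i2 = 1/f₂ − 1/d_o2 = 1/(34.0) − 1/(47.05) = 0.008158, so d_i2 = 123 cm.
The final image is real, 123 cm to the right of lens 2 (overall magnification ≈ -0.97).

123 cm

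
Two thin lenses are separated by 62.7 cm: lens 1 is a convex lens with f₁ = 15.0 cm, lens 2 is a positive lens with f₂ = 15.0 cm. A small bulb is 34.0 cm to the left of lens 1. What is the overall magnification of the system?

m = +0.568

Lens 1: 1/d_i1 = 1/(15.0) − 1/(34.0) = 0.03725, so d_i1 = 26.84 cm; m₁ = −d_i1/d_o1 = -0.7894.
d_o2 = 62.7 − (26.84) = 35.86 cm.
Lens 2: 1/d_i2 = 1/(15.0) − 1/(35.86) = 0.03878, so d_i2 = 25.79 cm; m₂ = −d_i2/d_o2 = -0.7191.
m = m₁·m₂ = (-0.7894)(-0.7191) = +0.568.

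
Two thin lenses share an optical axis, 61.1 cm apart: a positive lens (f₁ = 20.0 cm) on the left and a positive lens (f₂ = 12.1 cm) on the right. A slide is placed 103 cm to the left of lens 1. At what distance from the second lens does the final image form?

Lens 1: 1/d_i1 = 1/f₁ − 1/d_o1 = 1/(20.0) − 1/(103) = 0.04029, so d_i1 = 24.82 cm.
The intermediate image is 24.82 cm to the right of lens 1, which is 61.1 − (24.82) = 36.28 cm to the left of lens 2, so d_o2 = +36.28 cm.
Lens 2: 1/d_i2 = 1/f₂ − 1/d_o2 = 1/(12.1) − 1/(36.28) = 0.05508, so d_i2 = 18.2 cm.
The final image is real, 18.2 cm to the right of lens 2 (overall magnification ≈ 0.12).

18.2 cm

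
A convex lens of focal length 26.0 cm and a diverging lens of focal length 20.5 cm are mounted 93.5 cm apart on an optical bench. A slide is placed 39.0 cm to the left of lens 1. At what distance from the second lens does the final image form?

8.83 cm

Lens 1: 1/d_i1 = 1/f₁ − 1/d_o1 = 1/(26.0) − 1/(39.0) = 0.01282, so d_i1 = 78.00 cm.
The intermediate image is 78.00 cm to the right of lens 1, which is 93.5 − (78.00) = 15.50 cm to the left of lens 2, so d_o2 = +15.50 cm.
Lens 2 is diverging, so f₂ = −20.5 cm.
Lens 2: 1/d_i2 = 1/f₂ − 1/d_o2 = 1/(-20.5) − 1/(15.50) = -0.1133, so d_i2 = -8.83 cm.
The final image is virtual, 8.83 cm to the left of lens 2 (overall magnification ≈ -1.1).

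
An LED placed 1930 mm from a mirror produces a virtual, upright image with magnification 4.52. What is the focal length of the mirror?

f = 2480 mm (concave)

m = −d_i/d_o ⇒ d_i = −m·d_o = −(+4.52)·(1930) = -8724 mm.
1/f = 1/d_o + 1/d_i = 1/(1930) + 1/(-8724) = 0.0004035, so f = 2480 mm.
Since f is positive, the mirror is concave.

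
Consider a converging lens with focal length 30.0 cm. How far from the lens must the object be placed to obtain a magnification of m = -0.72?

m = −d_i/d_o ⇒ d_i = −m·d_o.
1/f = 1/d_o + 1/d_i = 1/d_o − 1/(m·d_o) = (1 − 1/m)/d_o, so d_o = f(1 − 1/m) = (30.00)(1 − 1/(-0.72)) = 71.7 cm.

71.7 cm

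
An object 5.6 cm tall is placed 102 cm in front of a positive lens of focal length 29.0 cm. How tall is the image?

1/d_i = 1/f − 1/d_o = 1/(29.00) − 1/(102) = 0.02468, so d_i = 40.52 cm.
m = −d_i/d_o = -0.3973.
|h_i| = |m|·h_o = 0.3973 × 5.6 = 2.22 cm. The image is real, inverted and reduced, on the far side of the lens.

2.22 cm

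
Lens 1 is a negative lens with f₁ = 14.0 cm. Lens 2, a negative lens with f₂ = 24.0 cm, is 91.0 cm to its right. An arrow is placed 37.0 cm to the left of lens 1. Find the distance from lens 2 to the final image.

19.4 cm

Lens 1 is diverging, so f₁ = −14.0 cm.
Lens 1: 1/d_i1 = 1/f₁ − 1/d_o1 = 1/(-14.0) − 1/(37.0) = -0.09846, so d_i1 = -10.16 cm.
The intermediate image is 10.16 cm to the left of lens 1 (virtual), which is 91.0 − (-10.16) = 101.2 cm to the left of lens 2, so d_o2 = +101.2 cm.
Lens 2 is diverging, so f₂ = −24.0 cm.
Lens 2: 1/d_i2 = 1/f₂ − 1/d_o2 = 1/(-24.0) − 1/(101.2) = -0.05155, so d_i2 = -19.4 cm.
The final image is virtual, 19.4 cm to the left of lens 2 (overall magnification ≈ 0.053).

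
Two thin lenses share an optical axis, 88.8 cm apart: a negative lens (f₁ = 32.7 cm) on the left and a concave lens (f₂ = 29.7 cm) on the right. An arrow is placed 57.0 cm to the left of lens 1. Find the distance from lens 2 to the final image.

23.4 cm

Lens 1 is diverging, so f₁ = −32.7 cm.
Lens 1: 1/d_i1 = 1/f₁ − 1/d_o1 = 1/(-32.7) − 1/(57.0) = -0.04812, so d_i1 = -20.78 cm.
The intermediate image is 20.78 cm to the left of lens 1 (virtual), which is 88.8 − (-20.78) = 109.6 cm to the left of lens 2, so d_o2 = +109.6 cm.
Lens 2 is diverging, so f₂ = −29.7 cm.
Lens 2: 1/d_i2 = 1/f₂ − 1/d_o2 = 1/(-29.7) − 1/(109.6) = -0.04279, so d_i2 = -23.4 cm.
The final image is virtual, 23.4 cm to the left of lens 2 (overall magnification ≈ 0.078).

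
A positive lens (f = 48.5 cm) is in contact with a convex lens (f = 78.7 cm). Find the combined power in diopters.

P = +3.33 D

P₁ = 1/f₁ = 1/(0.485 m) = +2.062 D; P₂ = 1/f₂ = 1/(0.787 m) = +1.271 D.
For thin lenses in contact, P = P₁ + P₂ = (+2.062) + (+1.271) = +3.33 D.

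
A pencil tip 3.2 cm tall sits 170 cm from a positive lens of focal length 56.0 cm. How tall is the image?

1.57 cm

1/d_i = 1/f − 1/d_o = 1/(56.00) − 1/(170) = 0.01197, so d_i = 83.51 cm.
m = −d_i/d_o = -0.4912.
|h_i| = |m|·h_o = 0.4912 × 3.2 = 1.57 cm. The image is real, inverted and reduced, on the far side of the lens.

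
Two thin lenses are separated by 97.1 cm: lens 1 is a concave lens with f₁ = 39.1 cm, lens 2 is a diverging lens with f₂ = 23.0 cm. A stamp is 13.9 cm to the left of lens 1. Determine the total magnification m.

f₁ = −39.1 cm (diverging).
Lens 1: 1/d_i1 = 1/(-39.1) − 1/(13.9) = -0.09752, so d_i1 = -10.25 cm; m₁ = −d_i1/d_o1 = +0.7374.
d_o2 = 97.1 − (-10.25) = 107.3 cm.
f₂ = −23.0 cm (diverging).
Lens 2: 1/d_i2 = 1/(-23.0) − 1/(107.3) = -0.05280, so d_i2 = -18.94 cm; m₂ = −d_i2/d_o2 = +0.1765.
m = m₁·m₂ = (+0.7374)(+0.1765) = +0.130.

m = +0.130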